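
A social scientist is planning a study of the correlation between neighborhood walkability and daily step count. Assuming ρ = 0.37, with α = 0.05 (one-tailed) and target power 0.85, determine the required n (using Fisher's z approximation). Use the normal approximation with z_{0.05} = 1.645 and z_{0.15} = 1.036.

n = 51

Fisher's z: C = ½·ln((1+r)/(1−r)) = ½·ln(2.1746) = 0.3884.
n = ((z_{α} + z_β)/C)² + 3.
(1.645 + 1.036) / 0.3884 = 2.681 / 0.3884 = 6.903.
n = 6.903² + 3 = 47.65 + 3 = 50.6.
Round up.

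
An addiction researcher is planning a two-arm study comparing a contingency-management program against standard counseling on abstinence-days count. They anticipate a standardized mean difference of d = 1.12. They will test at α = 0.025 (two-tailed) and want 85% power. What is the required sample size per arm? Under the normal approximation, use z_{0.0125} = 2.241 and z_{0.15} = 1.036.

n = 18 per group

For two independent groups with equal n: n = 2·((z_{α/2} + z_β) / d)².
z_{α/2} + z_β = 2.241 + 1.036 = 3.277.
n = 2 × (3.277 / 1.12)² = 2 × 2.926² = 2 × 8.56 = 17.1.
Round up to the next whole participant.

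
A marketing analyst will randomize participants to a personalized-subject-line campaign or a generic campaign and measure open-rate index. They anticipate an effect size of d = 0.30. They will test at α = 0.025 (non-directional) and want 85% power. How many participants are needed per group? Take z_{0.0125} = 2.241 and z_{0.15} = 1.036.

n = 239 per group

For two independent groups with equal n: n = 2·((z_{α/2} + z_β) / d)².
z_{α/2} + z_β = 2.241 + 1.036 = 3.277.
n = 2 × (3.277 / 0.30)² = 2 × 10.923² = 2 × 119.32 = 238.6.
Round up to the next whole participant.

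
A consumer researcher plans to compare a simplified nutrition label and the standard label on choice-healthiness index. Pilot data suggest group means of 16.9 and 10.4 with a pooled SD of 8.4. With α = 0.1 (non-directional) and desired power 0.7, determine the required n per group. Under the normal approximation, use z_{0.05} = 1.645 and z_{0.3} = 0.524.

n = 16 per group

Cohen's d = |M₁ − M₂| / SD_pooled = |16.9 − 10.4| / 8.4 = 6.5 / 8.4 = 0.774.
For two independent groups with equal n: n = 2·((z_{α/2} + z_β) / d)².
z_{α/2} + z_β = 1.645 + 0.524 = 2.169.
n = 2 × (2.169 / 0.774)² = 2 × 2.802² = 2 × 7.85 = 15.7.
Round up to the next whole participant.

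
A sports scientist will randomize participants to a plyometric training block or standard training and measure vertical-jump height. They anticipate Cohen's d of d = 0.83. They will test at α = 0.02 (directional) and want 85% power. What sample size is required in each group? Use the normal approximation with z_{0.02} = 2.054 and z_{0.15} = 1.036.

n = 28 per group

For two independent groups with equal n: n = 2·((z_{α} + z_β) / d)².
z_{α} + z_β = 2.054 + 1.036 = 3.090.
n = 2 × (3.090 / 0.83)² = 2 × 3.723² = 2 × 13.86 = 27.7.
Round up to the next whole participant.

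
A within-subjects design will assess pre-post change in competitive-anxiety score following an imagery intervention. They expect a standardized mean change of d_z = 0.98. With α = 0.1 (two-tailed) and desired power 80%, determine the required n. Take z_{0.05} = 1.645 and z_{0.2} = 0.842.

For a paired (one-sample on differences) test: n = ((z_{α/2} + z_β) / d)².
z_{α/2} + z_β = 1.645 + 0.842 = 2.487.
n = (2.487 / 0.98)² = 2.538² = 6.44.
Round up.

n = 7 pairs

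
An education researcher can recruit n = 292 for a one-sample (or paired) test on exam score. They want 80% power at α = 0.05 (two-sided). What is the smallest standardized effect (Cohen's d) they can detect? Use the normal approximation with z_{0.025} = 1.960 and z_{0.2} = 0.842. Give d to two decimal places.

For a single sample (or paired design) of n = 292: d_min = (z_{α/2} + z_β)/√n.
z-sum = 1.960 + 0.842 = 2.802.
d_min = 2.802 / √292 = 2.802 / 17.088 = 0.164.

d_min ≈ 0.16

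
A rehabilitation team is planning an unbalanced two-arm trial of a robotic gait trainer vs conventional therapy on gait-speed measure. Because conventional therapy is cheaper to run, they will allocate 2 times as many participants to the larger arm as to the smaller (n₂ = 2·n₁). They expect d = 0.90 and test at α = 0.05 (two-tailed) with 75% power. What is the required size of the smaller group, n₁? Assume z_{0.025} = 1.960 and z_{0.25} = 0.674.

n₁ = 13

With allocation ratio k = n₂/n₁ = 2, Var(x̄₁−x̄₂) = σ²(1/n₁ + 1/(k·n₁)) = σ²·(k+1)/(k·n₁).
So n₁ = (1 + 1/k)·((z_{α/2} + z_β)/d)² = 1.500 × (2.634/0.90)².
n₁ = 1.500 × 8.57 = 12.8.
Round up: n₁ = 13, giving n₂ = 2 × 13 = 26.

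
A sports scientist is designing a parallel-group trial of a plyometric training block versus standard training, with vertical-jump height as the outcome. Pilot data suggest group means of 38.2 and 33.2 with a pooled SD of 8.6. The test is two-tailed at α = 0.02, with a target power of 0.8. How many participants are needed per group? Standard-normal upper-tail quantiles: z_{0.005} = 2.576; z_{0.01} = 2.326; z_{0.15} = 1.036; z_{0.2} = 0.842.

Cohen's d = |M₁ − M₂| / SD_pooled = |38.2 − 33.2| / 8.6 = 5.0 / 8.6 = 0.581.
For two independent groups with equal n: n = 2·((z_{α/2} + z_β) / d)².
z_{α/2} + z_β = 2.326 + 0.842 = 3.168.
n = 2 × (3.168 / 0.581)² = 2 × 5.453² = 2 × 29.73 = 59.5.
Round up to the next whole participant.

n = 60 per group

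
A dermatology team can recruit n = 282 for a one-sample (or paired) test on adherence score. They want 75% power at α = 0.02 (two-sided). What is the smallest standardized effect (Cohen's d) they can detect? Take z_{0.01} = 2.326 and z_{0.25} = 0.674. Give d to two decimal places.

d_min ≈ 0.18

For a single sample (or paired design) of n = 282: d_min = (z_{α/2} + z_β)/√n.
z-sum = 2.326 + 0.674 = 3.000.
d_min = 3.000 / √282 = 3.000 / 16.793 = 0.179.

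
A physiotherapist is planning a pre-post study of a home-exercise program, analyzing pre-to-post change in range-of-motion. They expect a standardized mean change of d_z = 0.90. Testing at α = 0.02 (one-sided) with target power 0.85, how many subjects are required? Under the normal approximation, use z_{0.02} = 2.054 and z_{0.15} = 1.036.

n = 12 pairs

For a paired (one-sample on differences) test: n = ((z_{α} + z_β) / d)².
z_{α} + z_β = 2.054 + 1.036 = 3.090.
n = (3.090 / 0.90)² = 3.433² = 11.79.
Round up.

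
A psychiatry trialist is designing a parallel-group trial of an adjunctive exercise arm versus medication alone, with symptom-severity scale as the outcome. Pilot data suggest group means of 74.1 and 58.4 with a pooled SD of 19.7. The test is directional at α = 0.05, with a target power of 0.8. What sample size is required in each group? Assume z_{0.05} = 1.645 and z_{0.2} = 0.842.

n = 20 per group

Cohen's d = |M₁ − M₂| / SD_pooled = |74.1 − 58.4| / 19.7 = 15.7 / 19.7 = 0.797.
For two independent groups with equal n: n = 2·((z_{α} + z_β) / d)².
z_{α} + z_β = 1.645 + 0.842 = 2.487.
n = 2 × (2.487 / 0.797)² = 2 × 3.120² = 2 × 9.74 = 19.5.
Round up to the next whole participant.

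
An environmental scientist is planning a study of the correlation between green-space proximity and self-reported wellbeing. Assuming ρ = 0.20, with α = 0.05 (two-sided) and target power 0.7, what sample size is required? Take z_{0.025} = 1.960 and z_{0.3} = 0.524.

n = 154

Fisher's z: C = ½·ln((1+r)/(1−r)) = ½·ln(1.5000) = 0.2027.
n = ((z_{α/2} + z_β)/C)² + 3.
(1.960 + 0.524) / 0.2027 = 2.484 / 0.2027 = 12.255.
n = 12.255² + 3 = 150.17 + 3 = 153.2.
Round up.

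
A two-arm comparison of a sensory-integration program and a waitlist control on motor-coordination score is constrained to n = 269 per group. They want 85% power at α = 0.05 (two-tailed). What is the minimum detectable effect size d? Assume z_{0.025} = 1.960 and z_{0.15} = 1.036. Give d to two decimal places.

d_min ≈ 0.26

For two independent groups of n = 269 each: d_min = (z_{α/2} + z_β)·√(2/n).
z-sum = 1.960 + 1.036 = 2.996.
d_min = 2.996 × √(2/269) = 2.996 × 0.0862 = 0.258.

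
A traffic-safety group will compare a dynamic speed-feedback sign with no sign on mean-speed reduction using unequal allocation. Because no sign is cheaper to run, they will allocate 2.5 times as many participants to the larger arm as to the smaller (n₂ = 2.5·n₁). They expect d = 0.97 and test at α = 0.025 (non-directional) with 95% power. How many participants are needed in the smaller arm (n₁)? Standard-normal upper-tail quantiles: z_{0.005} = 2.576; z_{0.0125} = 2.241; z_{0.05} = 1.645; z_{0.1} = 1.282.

With allocation ratio k = n₂/n₁ = 2.5, Var(x̄₁−x̄₂) = σ²(1/n₁ + 1/(k·n₁)) = σ²·(k+1)/(k·n₁).
So n₁ = (1 + 1/k)·((z_{α/2} + z_β)/d)² = 1.400 × (3.886/0.97)².
n₁ = 1.400 × 16.05 = 22.5.
Round up: n₁ = 23, giving n₂ = ⌈2.5 × 23⌉ = ⌈57.5⌉ = 58.

n₁ = 23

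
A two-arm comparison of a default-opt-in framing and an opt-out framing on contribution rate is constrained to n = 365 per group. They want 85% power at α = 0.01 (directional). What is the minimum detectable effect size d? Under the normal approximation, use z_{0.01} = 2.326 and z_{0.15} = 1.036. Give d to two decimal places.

For two independent groups of n = 365 each: d_min = (z_{α} + z_β)·√(2/n).
z-sum = 2.326 + 1.036 = 3.362.
d_min = 3.362 × √(2/365) = 3.362 × 0.0740 = 0.249.

d_min ≈ 0.25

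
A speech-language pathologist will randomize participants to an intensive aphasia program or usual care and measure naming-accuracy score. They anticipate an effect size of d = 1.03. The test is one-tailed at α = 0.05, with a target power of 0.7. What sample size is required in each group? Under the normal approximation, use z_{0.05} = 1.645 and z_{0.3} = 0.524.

n = 9 per group

For two independent groups with equal n: n = 2·((z_{α} + z_β) / d)².
z_{α} + z_β = 1.645 + 0.524 = 2.169.
n = 2 × (2.169 / 1.03)² = 2 × 2.106² = 2 × 4.43 = 8.9.
Round up to the next whole participant.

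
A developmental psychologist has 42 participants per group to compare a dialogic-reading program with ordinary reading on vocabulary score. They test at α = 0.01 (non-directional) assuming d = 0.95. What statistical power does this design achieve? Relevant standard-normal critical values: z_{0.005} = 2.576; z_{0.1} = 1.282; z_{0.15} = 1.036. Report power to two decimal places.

power ≈ 0.96

For two equal groups, power = Φ(d·√(n/2) − z_{α/2}).
d·√(n/2) = 0.95 × √(42/2) = 0.95 × 4.583 = 4.353.
z_β = 4.353 − 2.576 = 1.777.
Power = Φ(1.777) = 0.962.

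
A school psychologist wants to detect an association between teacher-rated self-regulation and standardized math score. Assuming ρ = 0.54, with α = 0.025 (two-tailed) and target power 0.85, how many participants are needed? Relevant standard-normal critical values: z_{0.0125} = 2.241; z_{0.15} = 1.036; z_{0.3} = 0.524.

n = 33

Fisher's z: C = ½·ln((1+r)/(1−r)) = ½·ln(3.3478) = 0.6042.
n = ((z_{α/2} + z_β)/C)² + 3.
(2.241 + 1.036) / 0.6042 = 3.277 / 0.6042 = 5.424.
n = 5.424² + 3 = 29.42 + 3 = 32.4.
Round up.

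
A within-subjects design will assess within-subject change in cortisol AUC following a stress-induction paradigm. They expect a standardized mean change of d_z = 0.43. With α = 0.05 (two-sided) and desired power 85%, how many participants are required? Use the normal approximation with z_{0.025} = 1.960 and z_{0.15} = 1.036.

n = 49 pairs

For a paired (one-sample on differences) test: n = ((z_{α/2} + z_β) / d)².
z_{α/2} + z_β = 1.960 + 1.036 = 2.996.
n = (2.996 / 0.43)² = 6.967² = 48.55.
Round up.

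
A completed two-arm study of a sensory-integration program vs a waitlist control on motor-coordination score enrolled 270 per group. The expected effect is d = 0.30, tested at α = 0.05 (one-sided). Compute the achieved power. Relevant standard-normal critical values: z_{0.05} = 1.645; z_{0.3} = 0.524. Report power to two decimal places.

power ≈ 0.97

For two equal groups, power = Φ(d·√(n/2) − z_{α}).
d·√(n/2) = 0.30 × √(270/2) = 0.30 × 11.619 = 3.486.
z_β = 3.486 − 1.645 = 1.841.
Power = Φ(1.841) = 0.967.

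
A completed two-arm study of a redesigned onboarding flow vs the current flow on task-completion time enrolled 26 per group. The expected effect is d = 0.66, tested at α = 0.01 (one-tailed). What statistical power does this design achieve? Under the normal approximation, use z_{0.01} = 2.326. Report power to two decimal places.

For two equal groups, power = Φ(d·√(n/2) − z_{α}).
d·√(n/2) = 0.66 × √(26/2) = 0.66 × 3.606 = 2.380.
z_β = 2.380 − 2.326 = 0.054.
Power = Φ(0.054) = 0.521.

power ≈ 0.52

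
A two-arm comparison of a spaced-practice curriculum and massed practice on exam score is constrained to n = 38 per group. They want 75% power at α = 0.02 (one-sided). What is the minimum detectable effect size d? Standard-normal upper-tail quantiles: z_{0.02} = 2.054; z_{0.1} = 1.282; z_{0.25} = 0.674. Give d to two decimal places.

For two independent groups of n = 38 each: d_min = (z_{α} + z_β)·√(2/n).
z-sum = 2.054 + 0.674 = 2.728.
d_min = 2.728 × √(2/38) = 2.728 × 0.2294 = 0.626.

d_min ≈ 0.63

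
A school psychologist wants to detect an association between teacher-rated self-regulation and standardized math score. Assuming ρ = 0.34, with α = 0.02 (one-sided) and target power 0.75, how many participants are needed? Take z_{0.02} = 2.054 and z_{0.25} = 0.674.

n = 63

Fisher's z: C = ½·ln((1+r)/(1−r)) = ½·ln(2.0303) = 0.3541.
n = ((z_{α} + z_β)/C)² + 3.
(2.054 + 0.674) / 0.3541 = 2.728 / 0.3541 = 7.704.
n = 7.704² + 3 = 59.35 + 3 = 62.4.
Round up.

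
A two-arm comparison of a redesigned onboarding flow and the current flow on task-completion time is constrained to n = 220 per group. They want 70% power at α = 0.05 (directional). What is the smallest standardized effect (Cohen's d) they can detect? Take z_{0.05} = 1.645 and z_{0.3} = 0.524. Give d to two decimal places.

d_min ≈ 0.21

For two independent groups of n = 220 each: d_min = (z_{α} + z_β)·√(2/n).
z-sum = 1.645 + 0.524 = 2.169.
d_min = 2.169 × √(2/220) = 2.169 × 0.0953 = 0.207.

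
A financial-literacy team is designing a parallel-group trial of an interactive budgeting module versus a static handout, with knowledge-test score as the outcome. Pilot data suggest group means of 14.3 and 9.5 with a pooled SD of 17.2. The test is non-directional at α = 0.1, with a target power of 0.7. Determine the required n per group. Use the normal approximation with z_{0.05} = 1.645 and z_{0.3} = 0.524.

n = 121 per group

Cohen's d = |M₁ − M₂| / SD_pooled = |14.3 − 9.5| / 17.2 = 4.8 / 17.2 = 0.279.
For two independent groups with equal n: n = 2·((z_{α/2} + z_β) / d)².
z_{α/2} + z_β = 1.645 + 0.524 = 2.169.
n = 2 × (2.169 / 0.279)² = 2 × 7.774² = 2 × 60.44 = 120.9.
Round up to the next whole participant.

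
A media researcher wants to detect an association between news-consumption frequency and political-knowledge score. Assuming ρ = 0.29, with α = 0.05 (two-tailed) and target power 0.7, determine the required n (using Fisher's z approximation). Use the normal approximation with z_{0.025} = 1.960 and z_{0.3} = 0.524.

n = 73

Fisher's z: C = ½·ln((1+r)/(1−r)) = ½·ln(1.8169) = 0.2986.
n = ((z_{α/2} + z_β)/C)² + 3.
(1.960 + 0.524) / 0.2986 = 2.484 / 0.2986 = 8.319.
n = 8.319² + 3 = 69.20 + 3 = 72.2.
Round up.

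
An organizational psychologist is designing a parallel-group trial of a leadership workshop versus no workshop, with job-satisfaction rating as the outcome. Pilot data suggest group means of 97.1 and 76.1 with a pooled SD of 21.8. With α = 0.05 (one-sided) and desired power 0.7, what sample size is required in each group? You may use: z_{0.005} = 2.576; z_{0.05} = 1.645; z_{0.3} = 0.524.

n = 11 per group

Cohen's d = |M₁ − M₂| / SD_pooled = |97.1 − 76.1| / 21.8 = 21.0 / 21.8 = 0.963.
For two independent groups with equal n: n = 2·((z_{α} + z_β) / d)².
z_{α} + z_β = 1.645 + 0.524 = 2.169.
n = 2 × (2.169 / 0.963)² = 2 × 2.252² = 2 × 5.07 = 10.1.
Round up to the next whole participant.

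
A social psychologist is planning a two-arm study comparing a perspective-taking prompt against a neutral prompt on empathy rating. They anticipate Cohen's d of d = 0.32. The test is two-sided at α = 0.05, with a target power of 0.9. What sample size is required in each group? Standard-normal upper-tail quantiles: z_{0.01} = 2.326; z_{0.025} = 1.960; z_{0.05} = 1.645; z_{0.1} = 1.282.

n = 206 per group

For two independent groups with equal n: n = 2·((z_{α/2} + z_β) / d)².
z_{α/2} + z_β = 1.960 + 1.282 = 3.242.
n = 2 × (3.242 / 0.32)² = 2 × 10.131² = 2 × 102.64 = 205.3.
Round up to the next whole participant.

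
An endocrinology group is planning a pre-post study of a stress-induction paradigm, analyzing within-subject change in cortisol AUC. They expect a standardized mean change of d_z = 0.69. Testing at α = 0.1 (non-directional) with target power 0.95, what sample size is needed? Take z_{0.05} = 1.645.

For a paired (one-sample on differences) test: n = ((z_{α/2} + z_β) / d)².
z_{α/2} + z_β = 1.645 + 1.645 = 3.290.
n = (3.290 / 0.69)² = 4.768² = 22.73.
Round up.

n = 23 pairs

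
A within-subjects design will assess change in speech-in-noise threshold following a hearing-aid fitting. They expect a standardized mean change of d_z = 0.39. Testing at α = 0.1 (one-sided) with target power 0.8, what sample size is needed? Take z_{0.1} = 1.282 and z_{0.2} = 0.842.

n = 30 pairs

For a paired (one-sample on differences) test: n = ((z_{α} + z_β) / d)².
z_{α} + z_β = 1.282 + 0.842 = 2.124.
n = (2.124 / 0.39)² = 5.446² = 29.66.
Round up.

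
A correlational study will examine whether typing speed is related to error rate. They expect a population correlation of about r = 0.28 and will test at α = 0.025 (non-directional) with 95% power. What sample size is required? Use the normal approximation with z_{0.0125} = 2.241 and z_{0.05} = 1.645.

n = 186

Fisher's z: C = ½·ln((1+r)/(1−r)) = ½·ln(1.7778) = 0.2877.
n = ((z_{α/2} + z_β)/C)² + 3.
(2.241 + 1.645) / 0.2877 = 3.886 / 0.2877 = 13.507.
n = 13.507² + 3 = 182.44 + 3 = 185.4.
Round up.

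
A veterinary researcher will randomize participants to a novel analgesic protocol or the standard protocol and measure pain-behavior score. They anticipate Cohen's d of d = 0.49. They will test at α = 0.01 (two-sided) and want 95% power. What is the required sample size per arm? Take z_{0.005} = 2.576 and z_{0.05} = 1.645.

For two independent groups with equal n: n = 2·((z_{α/2} + z_β) / d)².
z_{α/2} + z_β = 2.576 + 1.645 = 4.221.
n = 2 × (4.221 / 0.49)² = 2 × 8.614² = 2 × 74.21 = 148.4.
Round up to the next whole participant.

n = 149 per group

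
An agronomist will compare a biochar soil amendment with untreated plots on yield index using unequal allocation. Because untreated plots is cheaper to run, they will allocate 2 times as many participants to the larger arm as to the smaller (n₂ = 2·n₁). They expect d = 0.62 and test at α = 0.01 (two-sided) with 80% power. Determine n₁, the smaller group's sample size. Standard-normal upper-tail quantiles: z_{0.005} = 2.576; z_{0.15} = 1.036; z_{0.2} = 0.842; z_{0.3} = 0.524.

With allocation ratio k = n₂/n₁ = 2, Var(x̄₁−x̄₂) = σ²(1/n₁ + 1/(k·n₁)) = σ²·(k+1)/(k·n₁).
So n₁ = (1 + 1/k)·((z_{α/2} + z_β)/d)² = 1.500 × (3.418/0.62)².
n₁ = 1.500 × 30.39 = 45.6.
Round up: n₁ = 46, giving n₂ = 2 × 46 = 92.

n₁ = 46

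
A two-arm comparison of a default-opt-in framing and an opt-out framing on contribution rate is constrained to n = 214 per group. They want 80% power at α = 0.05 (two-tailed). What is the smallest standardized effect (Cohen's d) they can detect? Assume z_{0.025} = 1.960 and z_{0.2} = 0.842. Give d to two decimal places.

For two independent groups of n = 214 each: d_min = (z_{α/2} + z_β)·√(2/n).
z-sum = 1.960 + 0.842 = 2.802.
d_min = 2.802 × √(2/214) = 2.802 × 0.0967 = 0.271.

d_min ≈ 0.27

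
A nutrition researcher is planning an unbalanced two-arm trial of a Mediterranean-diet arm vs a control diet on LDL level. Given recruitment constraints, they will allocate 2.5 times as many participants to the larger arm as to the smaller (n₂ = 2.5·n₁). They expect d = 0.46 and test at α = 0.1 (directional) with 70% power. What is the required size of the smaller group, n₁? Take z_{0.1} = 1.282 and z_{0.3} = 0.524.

n₁ = 22

With allocation ratio k = n₂/n₁ = 2.5, Var(x̄₁−x̄₂) = σ²(1/n₁ + 1/(k·n₁)) = σ²·(k+1)/(k·n₁).
So n₁ = (1 + 1/k)·((z_{α} + z_β)/d)² = 1.400 × (1.806/0.46)².
n₁ = 1.400 × 15.41 = 21.6.
Round up: n₁ = 22, giving n₂ = 2.5 × 22 = 55.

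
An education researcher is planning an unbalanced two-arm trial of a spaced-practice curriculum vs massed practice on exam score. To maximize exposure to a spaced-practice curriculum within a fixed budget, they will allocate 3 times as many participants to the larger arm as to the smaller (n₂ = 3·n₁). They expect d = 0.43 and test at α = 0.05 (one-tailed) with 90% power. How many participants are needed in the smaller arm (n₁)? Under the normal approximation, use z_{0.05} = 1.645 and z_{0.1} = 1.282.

n₁ = 62

With allocation ratio k = n₂/n₁ = 3, Var(x̄₁−x̄₂) = σ²(1/n₁ + 1/(k·n₁)) = σ²·(k+1)/(k·n₁).
So n₁ = (1 + 1/k)·((z_{α} + z_β)/d)² = 1.333 × (2.927/0.43)².
n₁ = 1.333 × 46.33 = 61.8.
Round up: n₁ = 62, giving n₂ = 3 × 62 = 186.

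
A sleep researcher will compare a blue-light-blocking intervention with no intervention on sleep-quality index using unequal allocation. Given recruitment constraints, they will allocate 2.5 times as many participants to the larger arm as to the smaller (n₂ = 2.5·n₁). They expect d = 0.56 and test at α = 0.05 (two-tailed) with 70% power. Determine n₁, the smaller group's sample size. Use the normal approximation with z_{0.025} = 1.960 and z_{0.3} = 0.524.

n₁ = 28

With allocation ratio k = n₂/n₁ = 2.5, Var(x̄₁−x̄₂) = σ²(1/n₁ + 1/(k·n₁)) = σ²·(k+1)/(k·n₁).
So n₁ = (1 + 1/k)·((z_{α/2} + z_β)/d)² = 1.400 × (2.484/0.56)².
n₁ = 1.400 × 19.68 = 27.5.
Round up: n₁ = 28, giving n₂ = 2.5 × 28 = 70.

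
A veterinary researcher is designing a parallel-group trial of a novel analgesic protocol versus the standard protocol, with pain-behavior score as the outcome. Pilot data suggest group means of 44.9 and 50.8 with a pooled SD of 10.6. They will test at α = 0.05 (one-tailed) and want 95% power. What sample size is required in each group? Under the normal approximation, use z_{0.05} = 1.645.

n = 70 per group

Cohen's d = |M₁ − M₂| / SD_pooled = |44.9 − 50.8| / 10.6 = 5.9 / 10.6 = 0.557.
For two independent groups with equal n: n = 2·((z_{α} + z_β) / d)².
z_{α} + z_β = 1.645 + 1.645 = 3.290.
n = 2 × (3.290 / 0.557)² = 2 × 5.907² = 2 × 34.89 = 69.8.
Round up to the next whole participant.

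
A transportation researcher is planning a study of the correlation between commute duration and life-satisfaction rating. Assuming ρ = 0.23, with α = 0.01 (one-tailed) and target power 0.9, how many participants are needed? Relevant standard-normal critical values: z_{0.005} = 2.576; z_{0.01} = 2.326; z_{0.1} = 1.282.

n = 241

Fisher's z: C = ½·ln((1+r)/(1−r)) = ½·ln(1.5974) = 0.2342.
n = ((z_{α} + z_β)/C)² + 3.
(2.326 + 1.282) / 0.2342 = 3.608 / 0.2342 = 15.406.
n = 15.406² + 3 = 237.33 + 3 = 240.3.
Round up.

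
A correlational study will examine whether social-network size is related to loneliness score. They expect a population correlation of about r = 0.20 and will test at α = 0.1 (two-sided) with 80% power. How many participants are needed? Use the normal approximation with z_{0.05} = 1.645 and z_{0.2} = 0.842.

n = 154

Fisher's z: C = ½·ln((1+r)/(1−r)) = ½·ln(1.5000) = 0.2027.
n = ((z_{α/2} + z_β)/C)² + 3.
(1.645 + 0.842) / 0.2027 = 2.487 / 0.2027 = 12.269.
n = 12.269² + 3 = 150.54 + 3 = 153.5.
Round up.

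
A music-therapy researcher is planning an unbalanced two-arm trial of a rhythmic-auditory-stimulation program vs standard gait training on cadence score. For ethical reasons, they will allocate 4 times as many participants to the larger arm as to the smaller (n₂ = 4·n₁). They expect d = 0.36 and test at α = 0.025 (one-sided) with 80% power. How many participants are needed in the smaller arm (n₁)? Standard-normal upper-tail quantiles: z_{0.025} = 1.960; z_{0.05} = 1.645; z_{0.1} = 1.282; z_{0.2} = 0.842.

n₁ = 76

With allocation ratio k = n₂/n₁ = 4, Var(x̄₁−x̄₂) = σ²(1/n₁ + 1/(k·n₁)) = σ²·(k+1)/(k·n₁).
So n₁ = (1 + 1/k)·((z_{α} + z_β)/d)² = 1.250 × (2.802/0.36)².
n₁ = 1.250 × 60.58 = 75.7.
Round up: n₁ = 76, giving n₂ = 4 × 76 = 304.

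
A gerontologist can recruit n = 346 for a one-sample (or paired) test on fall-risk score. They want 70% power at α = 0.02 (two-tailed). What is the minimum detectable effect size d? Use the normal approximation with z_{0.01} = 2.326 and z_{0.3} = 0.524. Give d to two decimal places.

d_min ≈ 0.15

For a single sample (or paired design) of n = 346: d_min = (z_{α/2} + z_β)/√n.
z-sum = 2.326 + 0.524 = 2.850.
d_min = 2.850 / √346 = 2.850 / 18.601 = 0.153.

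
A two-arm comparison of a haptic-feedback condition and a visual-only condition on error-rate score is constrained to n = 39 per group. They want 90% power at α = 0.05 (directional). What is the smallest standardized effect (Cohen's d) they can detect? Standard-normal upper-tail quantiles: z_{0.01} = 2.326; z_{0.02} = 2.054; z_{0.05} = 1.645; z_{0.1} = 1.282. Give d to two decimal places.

d_min ≈ 0.66

For two independent groups of n = 39 each: d_min = (z_{α} + z_β)·√(2/n).
z-sum = 1.645 + 1.282 = 2.927.
d_min = 2.927 × √(2/39) = 2.927 × 0.2265 = 0.663.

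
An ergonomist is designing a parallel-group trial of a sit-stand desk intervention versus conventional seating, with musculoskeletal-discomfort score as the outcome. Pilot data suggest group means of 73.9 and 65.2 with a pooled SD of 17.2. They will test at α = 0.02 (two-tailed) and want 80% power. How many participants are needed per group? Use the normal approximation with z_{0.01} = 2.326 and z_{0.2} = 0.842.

Cohen's d = |M₁ − M₂| / SD_pooled = |73.9 − 65.2| / 17.2 = 8.7 / 17.2 = 0.506.
For two independent groups with equal n: n = 2·((z_{α/2} + z_β) / d)².
z_{α/2} + z_β = 2.326 + 0.842 = 3.168.
n = 2 × (3.168 / 0.506)² = 2 × 6.261² = 2 × 39.20 = 78.4.
Round up to the next whole participant.

n = 79 per group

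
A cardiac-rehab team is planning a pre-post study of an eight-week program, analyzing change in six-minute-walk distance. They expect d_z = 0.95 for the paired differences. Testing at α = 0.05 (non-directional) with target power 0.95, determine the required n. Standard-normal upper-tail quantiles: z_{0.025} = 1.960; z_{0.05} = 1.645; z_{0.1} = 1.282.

n = 15 pairs

For a paired (one-sample on differences) test: n = ((z_{α/2} + z_β) / d)².
z_{α/2} + z_β = 1.960 + 1.645 = 3.605.
n = (3.605 / 0.95)² = 3.795² = 14.40.
Round up.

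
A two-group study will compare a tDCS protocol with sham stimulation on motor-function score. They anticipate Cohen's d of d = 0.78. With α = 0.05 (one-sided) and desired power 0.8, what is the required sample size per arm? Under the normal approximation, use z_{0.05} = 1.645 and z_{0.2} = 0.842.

For two independent groups with equal n: n = 2·((z_{α} + z_β) / d)².
z_{α} + z_β = 1.645 + 0.842 = 2.487.
n = 2 × (2.487 / 0.78)² = 2 × 3.188² = 2 × 10.17 = 20.3.
Round up to the next whole participant.

n = 21 per group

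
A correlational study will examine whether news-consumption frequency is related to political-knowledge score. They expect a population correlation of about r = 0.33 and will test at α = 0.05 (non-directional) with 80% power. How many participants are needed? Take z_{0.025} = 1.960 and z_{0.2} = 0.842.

Fisher's z: C = ½·ln((1+r)/(1−r)) = ½·ln(1.9851) = 0.3428.
n = ((z_{α/2} + z_β)/C)² + 3.
(1.960 + 0.842) / 0.3428 = 2.802 / 0.3428 = 8.174.
n = 8.174² + 3 = 66.81 + 3 = 69.8.
Round up.

n = 70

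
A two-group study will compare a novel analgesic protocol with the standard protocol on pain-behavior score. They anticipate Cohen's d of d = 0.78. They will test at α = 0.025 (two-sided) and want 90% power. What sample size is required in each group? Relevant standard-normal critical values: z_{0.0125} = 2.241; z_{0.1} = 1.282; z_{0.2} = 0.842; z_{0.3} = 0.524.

For two independent groups with equal n: n = 2·((z_{α/2} + z_β) / d)².
z_{α/2} + z_β = 2.241 + 1.282 = 3.523.
n = 2 × (3.523 / 0.78)² = 2 × 4.517² = 2 × 20.40 = 40.8.
Round up to the next whole participant.

n = 41 per group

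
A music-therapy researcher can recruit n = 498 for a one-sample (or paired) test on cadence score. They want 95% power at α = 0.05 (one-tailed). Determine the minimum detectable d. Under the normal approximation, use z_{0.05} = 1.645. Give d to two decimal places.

For a single sample (or paired design) of n = 498: d_min = (z_{α} + z_β)/√n.
z-sum = 1.645 + 1.645 = 3.290.
d_min = 3.290 / √498 = 3.290 / 22.316 = 0.147.

d_min ≈ 0.15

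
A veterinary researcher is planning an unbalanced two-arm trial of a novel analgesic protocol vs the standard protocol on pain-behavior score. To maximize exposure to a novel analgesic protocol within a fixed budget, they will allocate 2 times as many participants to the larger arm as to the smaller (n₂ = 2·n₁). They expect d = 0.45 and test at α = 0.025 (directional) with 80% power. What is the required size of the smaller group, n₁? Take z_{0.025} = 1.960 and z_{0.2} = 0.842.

n₁ = 59

With allocation ratio k = n₂/n₁ = 2, Var(x̄₁−x̄₂) = σ²(1/n₁ + 1/(k·n₁)) = σ²·(k+1)/(k·n₁).
So n₁ = (1 + 1/k)·((z_{α} + z_β)/d)² = 1.500 × (2.802/0.45)².
n₁ = 1.500 × 38.77 = 58.2.
Round up: n₁ = 59, giving n₂ = 2 × 59 = 118.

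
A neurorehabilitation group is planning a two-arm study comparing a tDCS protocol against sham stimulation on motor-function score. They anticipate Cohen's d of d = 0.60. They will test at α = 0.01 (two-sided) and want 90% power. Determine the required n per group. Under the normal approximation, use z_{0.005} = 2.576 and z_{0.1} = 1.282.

For two independent groups with equal n: n = 2·((z_{α/2} + z_β) / d)².
z_{α/2} + z_β = 2.576 + 1.282 = 3.858.
n = 2 × (3.858 / 0.60)² = 2 × 6.430² = 2 × 41.34 = 82.7.
Round up to the next whole participant.

n = 83 per group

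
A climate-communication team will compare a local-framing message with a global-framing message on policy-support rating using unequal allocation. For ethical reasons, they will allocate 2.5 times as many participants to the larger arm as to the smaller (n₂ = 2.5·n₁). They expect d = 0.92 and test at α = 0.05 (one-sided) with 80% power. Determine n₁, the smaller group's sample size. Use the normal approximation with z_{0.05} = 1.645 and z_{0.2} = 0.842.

n₁ = 11

With allocation ratio k = n₂/n₁ = 2.5, Var(x̄₁−x̄₂) = σ²(1/n₁ + 1/(k·n₁)) = σ²·(k+1)/(k·n₁).
So n₁ = (1 + 1/k)·((z_{α} + z_β)/d)² = 1.400 × (2.487/0.92)².
n₁ = 1.400 × 7.31 = 10.2.
Round up: n₁ = 11, giving n₂ = ⌈2.5 × 11⌉ = ⌈27.5⌉ = 28.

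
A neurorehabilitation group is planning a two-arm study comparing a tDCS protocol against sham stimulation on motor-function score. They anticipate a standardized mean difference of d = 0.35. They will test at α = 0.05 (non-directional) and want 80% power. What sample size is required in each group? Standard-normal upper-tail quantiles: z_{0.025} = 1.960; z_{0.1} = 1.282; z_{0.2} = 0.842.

n = 129 per group

For two independent groups with equal n: n = 2·((z_{α/2} + z_β) / d)².
z_{α/2} + z_β = 1.960 + 0.842 = 2.802.
n = 2 × (2.802 / 0.35)² = 2 × 8.006² = 2 × 64.09 = 128.2.
Round up to the next whole participant.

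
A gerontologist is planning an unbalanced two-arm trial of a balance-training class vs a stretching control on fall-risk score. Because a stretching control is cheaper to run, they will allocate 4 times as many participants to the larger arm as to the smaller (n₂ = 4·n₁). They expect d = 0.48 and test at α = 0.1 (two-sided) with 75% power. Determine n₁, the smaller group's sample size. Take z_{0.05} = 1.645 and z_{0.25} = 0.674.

n₁ = 30

With allocation ratio k = n₂/n₁ = 4, Var(x̄₁−x̄₂) = σ²(1/n₁ + 1/(k·n₁)) = σ²·(k+1)/(k·n₁).
So n₁ = (1 + 1/k)·((z_{α/2} + z_β)/d)² = 1.250 × (2.319/0.48)².
n₁ = 1.250 × 23.34 = 29.2.
Round up: n₁ = 30, giving n₂ = 4 × 30 = 120.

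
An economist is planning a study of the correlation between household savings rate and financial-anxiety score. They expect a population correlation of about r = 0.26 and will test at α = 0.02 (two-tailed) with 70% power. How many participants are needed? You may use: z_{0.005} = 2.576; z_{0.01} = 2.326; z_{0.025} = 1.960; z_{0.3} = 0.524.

Fisher's z: C = ½·ln((1+r)/(1−r)) = ½·ln(1.7027) = 0.2661.
n = ((z_{α/2} + z_β)/C)² + 3.
(2.326 + 0.524) / 0.2661 = 2.850 / 0.2661 = 10.710.
n = 10.710² + 3 = 114.71 + 3 = 117.7.
Round up.

n = 118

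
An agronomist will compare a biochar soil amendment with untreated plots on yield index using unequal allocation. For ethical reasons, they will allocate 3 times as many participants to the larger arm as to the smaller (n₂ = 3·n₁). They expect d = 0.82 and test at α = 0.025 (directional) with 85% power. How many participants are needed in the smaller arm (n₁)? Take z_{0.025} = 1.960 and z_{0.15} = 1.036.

n₁ = 18

With allocation ratio k = n₂/n₁ = 3, Var(x̄₁−x̄₂) = σ²(1/n₁ + 1/(k·n₁)) = σ²·(k+1)/(k·n₁).
So n₁ = (1 + 1/k)·((z_{α} + z_β)/d)² = 1.333 × (2.996/0.82)².
n₁ = 1.333 × 13.35 = 17.8.
Round up: n₁ = 18, giving n₂ = 3 × 18 = 54.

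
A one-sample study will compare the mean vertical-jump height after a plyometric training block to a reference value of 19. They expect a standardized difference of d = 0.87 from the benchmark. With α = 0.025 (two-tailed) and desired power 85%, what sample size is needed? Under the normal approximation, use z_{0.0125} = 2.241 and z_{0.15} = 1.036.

n = 15

For a one-sample test: n = ((z_{α/2} + z_β) / d)².
z_{α/2} + z_β = 2.241 + 1.036 = 3.277.
n = (3.277 / 0.87)² = 3.767² = 14.19.
Round up.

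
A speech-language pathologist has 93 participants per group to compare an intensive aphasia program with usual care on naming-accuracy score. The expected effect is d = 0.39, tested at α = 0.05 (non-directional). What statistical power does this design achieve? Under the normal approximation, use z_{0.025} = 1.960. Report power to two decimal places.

For two equal groups, power = Φ(d·√(n/2) − z_{α/2}).
d·√(n/2) = 0.39 × √(93/2) = 0.39 × 6.819 = 2.659.
z_β = 2.659 − 1.960 = 0.699.
Power = Φ(0.699) = 0.758.

power ≈ 0.76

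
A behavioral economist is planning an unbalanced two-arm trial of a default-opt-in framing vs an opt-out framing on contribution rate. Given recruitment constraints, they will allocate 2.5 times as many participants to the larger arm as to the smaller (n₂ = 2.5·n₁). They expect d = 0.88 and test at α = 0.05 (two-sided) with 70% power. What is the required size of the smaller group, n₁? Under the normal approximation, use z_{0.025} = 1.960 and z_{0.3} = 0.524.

n₁ = 12

With allocation ratio k = n₂/n₁ = 2.5, Var(x̄₁−x̄₂) = σ²(1/n₁ + 1/(k·n₁)) = σ²·(k+1)/(k·n₁).
So n₁ = (1 + 1/k)·((z_{α/2} + z_β)/d)² = 1.400 × (2.484/0.88)².
n₁ = 1.400 × 7.97 = 11.2.
Round up: n₁ = 12, giving n₂ = 2.5 × 12 = 30.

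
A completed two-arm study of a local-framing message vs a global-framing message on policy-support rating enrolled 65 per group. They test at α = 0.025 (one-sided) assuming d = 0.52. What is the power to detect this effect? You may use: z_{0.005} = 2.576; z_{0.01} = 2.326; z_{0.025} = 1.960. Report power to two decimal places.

power ≈ 0.84

For two equal groups, power = Φ(d·√(n/2) − z_{α}).
d·√(n/2) = 0.52 × √(65/2) = 0.52 × 5.701 = 2.964.
z_β = 2.964 − 1.960 = 1.004.
Power = Φ(1.004) = 0.842.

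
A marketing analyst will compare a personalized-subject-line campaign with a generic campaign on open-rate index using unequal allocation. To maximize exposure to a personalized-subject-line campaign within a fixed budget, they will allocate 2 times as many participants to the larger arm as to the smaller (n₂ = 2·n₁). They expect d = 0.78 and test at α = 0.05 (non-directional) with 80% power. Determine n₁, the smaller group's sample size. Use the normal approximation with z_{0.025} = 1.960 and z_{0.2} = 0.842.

n₁ = 20

With allocation ratio k = n₂/n₁ = 2, Var(x̄₁−x̄₂) = σ²(1/n₁ + 1/(k·n₁)) = σ²·(k+1)/(k·n₁).
So n₁ = (1 + 1/k)·((z_{α/2} + z_β)/d)² = 1.500 × (2.802/0.78)².
n₁ = 1.500 × 12.90 = 19.4.
Round up: n₁ = 20, giving n₂ = 2 × 20 = 40.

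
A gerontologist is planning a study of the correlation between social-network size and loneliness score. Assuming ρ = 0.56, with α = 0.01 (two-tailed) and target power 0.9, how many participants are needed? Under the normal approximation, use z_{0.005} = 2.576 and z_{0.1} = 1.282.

Fisher's z: C = ½·ln((1+r)/(1−r)) = ½·ln(3.5455) = 0.6328.
n = ((z_{α/2} + z_β)/C)² + 3.
(2.576 + 1.282) / 0.6328 = 3.858 / 0.6328 = 6.097.
n = 6.097² + 3 = 37.17 + 3 = 40.2.
Round up.

n = 41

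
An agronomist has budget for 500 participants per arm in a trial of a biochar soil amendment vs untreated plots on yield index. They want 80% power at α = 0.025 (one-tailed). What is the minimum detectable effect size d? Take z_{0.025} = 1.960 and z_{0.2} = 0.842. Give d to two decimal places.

For two independent groups of n = 500 each: d_min = (z_{α} + z_β)·√(2/n).
z-sum = 1.960 + 0.842 = 2.802.
d_min = 2.802 × √(2/500) = 2.802 × 0.0632 = 0.177.

d_min ≈ 0.18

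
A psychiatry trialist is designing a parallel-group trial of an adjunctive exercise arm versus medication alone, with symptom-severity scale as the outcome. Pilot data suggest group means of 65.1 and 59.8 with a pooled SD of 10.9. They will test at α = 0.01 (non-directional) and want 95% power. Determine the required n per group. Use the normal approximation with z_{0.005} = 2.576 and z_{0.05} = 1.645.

Cohen's d = |M₁ − M₂| / SD_pooled = |65.1 − 59.8| / 10.9 = 5.3 / 10.9 = 0.486.
For two independent groups with equal n: n = 2·((z_{α/2} + z_β) / d)².
z_{α/2} + z_β = 2.576 + 1.645 = 4.221.
n = 2 × (4.221 / 0.486)² = 2 × 8.685² = 2 × 75.43 = 150.9.
Round up to the next whole participant.

n = 151 per group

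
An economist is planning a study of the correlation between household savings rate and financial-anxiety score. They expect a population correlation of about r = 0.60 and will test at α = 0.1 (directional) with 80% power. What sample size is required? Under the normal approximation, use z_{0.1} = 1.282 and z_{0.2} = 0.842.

Fisher's z: C = ½·ln((1+r)/(1−r)) = ½·ln(4.0000) = 0.6931.
n = ((z_{α} + z_β)/C)² + 3.
(1.282 + 0.842) / 0.6931 = 2.124 / 0.6931 = 3.064.
n = 3.064² + 3 = 9.39 + 3 = 12.4.
Round up.

n = 13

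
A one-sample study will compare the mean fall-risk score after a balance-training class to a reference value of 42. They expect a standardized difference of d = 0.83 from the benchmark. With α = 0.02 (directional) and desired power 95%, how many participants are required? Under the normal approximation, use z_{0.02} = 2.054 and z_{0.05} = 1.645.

For a one-sample test: n = ((z_{α} + z_β) / d)².
z_{α} + z_β = 2.054 + 1.645 = 3.699.
n = (3.699 / 0.83)² = 4.457² = 19.86.
Round up.

n = 20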